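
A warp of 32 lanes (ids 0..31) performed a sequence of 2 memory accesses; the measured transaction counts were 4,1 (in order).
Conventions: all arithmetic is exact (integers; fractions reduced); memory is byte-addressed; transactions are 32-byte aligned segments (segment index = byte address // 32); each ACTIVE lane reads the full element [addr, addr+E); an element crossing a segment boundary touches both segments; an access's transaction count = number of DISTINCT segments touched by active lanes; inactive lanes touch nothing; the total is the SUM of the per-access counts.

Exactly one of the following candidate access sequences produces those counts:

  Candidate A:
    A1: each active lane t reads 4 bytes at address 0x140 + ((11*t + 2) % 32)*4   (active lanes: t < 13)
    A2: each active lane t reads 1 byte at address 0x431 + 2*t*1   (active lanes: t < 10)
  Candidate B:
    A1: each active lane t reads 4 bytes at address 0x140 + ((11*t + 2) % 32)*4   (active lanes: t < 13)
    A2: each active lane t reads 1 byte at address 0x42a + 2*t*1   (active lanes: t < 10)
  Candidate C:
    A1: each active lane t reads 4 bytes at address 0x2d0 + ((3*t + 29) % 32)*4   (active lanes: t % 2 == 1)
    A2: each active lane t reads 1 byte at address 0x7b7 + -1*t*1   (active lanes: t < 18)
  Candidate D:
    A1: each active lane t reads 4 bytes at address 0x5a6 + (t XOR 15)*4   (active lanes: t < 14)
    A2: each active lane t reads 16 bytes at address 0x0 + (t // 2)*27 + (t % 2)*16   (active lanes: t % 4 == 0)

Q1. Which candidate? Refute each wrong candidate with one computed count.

A: A2 gives 2 transactions, not 1
C: A1 gives 5 transactions, not 4
D: A1 gives 3 transactions, not 4
B: all counts match (4,1)

Answer: B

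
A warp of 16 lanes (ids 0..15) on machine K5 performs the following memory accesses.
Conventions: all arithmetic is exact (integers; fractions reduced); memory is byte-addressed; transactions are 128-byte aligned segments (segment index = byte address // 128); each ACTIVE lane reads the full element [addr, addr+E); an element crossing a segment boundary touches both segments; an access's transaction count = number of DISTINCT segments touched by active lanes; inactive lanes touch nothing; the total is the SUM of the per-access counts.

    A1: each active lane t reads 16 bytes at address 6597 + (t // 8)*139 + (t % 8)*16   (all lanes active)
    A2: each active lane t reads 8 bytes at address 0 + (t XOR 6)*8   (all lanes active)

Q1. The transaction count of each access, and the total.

A1: 3 transactions
A2: 1 transaction

Answer: 3,1; total 4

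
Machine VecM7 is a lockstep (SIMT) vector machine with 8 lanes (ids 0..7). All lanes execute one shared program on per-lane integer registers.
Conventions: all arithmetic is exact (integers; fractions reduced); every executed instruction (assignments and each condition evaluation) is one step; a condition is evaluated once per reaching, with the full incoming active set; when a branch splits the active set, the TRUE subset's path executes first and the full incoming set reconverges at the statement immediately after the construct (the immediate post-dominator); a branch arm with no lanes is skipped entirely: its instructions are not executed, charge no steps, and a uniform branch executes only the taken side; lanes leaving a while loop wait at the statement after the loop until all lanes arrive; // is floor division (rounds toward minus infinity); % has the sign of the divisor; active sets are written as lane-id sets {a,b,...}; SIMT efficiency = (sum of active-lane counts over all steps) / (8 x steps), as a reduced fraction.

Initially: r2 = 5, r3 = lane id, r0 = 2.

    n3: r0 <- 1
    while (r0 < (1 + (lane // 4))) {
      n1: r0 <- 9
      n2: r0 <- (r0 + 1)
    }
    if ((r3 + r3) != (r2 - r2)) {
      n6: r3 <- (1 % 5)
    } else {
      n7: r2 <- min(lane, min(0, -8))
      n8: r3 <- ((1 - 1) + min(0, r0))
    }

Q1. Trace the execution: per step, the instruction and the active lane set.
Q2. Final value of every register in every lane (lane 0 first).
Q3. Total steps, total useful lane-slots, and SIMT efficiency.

step 0: r0 <- 1                      {0,1,2,3,4,5,6,7}
step 1: eval (r0 < (1 + (lane // 4))) {0,1,2,3,4,5,6,7}
step 2: r0 <- 9                      {4,5,6,7}
step 3: r0 <- (r0 + 1)               {4,5,6,7}
step 4: eval (r0 < (1 + (lane // 4))) {4,5,6,7}
step 5: eval ((r3 + r3) != (r2 - r2)) {0,1,2,3,4,5,6,7}
step 6: r3 <- (1 % 5)                {1,2,3,4,5,6,7}
step 7: r2 <- min(lane, min(0, -8))  {0}
step 8: r3 <- ((1 - 1) + min(0, r0)) {0}

Answer: 9 steps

r2: -8,5,5,5,5,5,5,5
r3: 0,1,1,1,1,1,1,1
r0: 1,1,1,1,10,10,10,10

steps = 9; useful = 45; efficiency = 45/72 = 5/8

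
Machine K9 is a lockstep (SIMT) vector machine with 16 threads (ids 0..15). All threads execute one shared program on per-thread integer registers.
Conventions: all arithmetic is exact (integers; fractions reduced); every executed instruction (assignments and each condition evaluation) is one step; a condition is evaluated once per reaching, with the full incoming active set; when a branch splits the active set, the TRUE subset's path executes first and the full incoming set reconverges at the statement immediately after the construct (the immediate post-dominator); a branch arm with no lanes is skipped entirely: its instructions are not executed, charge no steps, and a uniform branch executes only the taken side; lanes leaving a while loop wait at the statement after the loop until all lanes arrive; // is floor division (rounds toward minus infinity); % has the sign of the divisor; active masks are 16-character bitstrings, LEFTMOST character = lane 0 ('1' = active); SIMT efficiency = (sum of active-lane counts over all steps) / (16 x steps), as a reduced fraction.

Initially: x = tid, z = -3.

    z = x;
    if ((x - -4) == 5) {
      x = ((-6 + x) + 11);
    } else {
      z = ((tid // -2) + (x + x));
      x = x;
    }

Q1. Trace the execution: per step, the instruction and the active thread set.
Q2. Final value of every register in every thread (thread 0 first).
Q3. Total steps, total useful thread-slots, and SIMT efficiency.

step 0: z <- x                       1111111111111111
step 1: eval ((x - -4) == 5)         1111111111111111
step 2: x <- ((-6 + x) + 11)         0100000000000000
step 3: z <- ((tid // -2) + (x + x)) 1011111111111111
step 4: x <- x                       1011111111111111

Answer: 5 steps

x: 0,6,2,3,4,5,6,7,8,9,10,11,12,13,14,15
z: 0,1,3,4,6,7,9,10,12,13,15,16,18,19,21,22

steps = 5; useful = 63; efficiency = 63/80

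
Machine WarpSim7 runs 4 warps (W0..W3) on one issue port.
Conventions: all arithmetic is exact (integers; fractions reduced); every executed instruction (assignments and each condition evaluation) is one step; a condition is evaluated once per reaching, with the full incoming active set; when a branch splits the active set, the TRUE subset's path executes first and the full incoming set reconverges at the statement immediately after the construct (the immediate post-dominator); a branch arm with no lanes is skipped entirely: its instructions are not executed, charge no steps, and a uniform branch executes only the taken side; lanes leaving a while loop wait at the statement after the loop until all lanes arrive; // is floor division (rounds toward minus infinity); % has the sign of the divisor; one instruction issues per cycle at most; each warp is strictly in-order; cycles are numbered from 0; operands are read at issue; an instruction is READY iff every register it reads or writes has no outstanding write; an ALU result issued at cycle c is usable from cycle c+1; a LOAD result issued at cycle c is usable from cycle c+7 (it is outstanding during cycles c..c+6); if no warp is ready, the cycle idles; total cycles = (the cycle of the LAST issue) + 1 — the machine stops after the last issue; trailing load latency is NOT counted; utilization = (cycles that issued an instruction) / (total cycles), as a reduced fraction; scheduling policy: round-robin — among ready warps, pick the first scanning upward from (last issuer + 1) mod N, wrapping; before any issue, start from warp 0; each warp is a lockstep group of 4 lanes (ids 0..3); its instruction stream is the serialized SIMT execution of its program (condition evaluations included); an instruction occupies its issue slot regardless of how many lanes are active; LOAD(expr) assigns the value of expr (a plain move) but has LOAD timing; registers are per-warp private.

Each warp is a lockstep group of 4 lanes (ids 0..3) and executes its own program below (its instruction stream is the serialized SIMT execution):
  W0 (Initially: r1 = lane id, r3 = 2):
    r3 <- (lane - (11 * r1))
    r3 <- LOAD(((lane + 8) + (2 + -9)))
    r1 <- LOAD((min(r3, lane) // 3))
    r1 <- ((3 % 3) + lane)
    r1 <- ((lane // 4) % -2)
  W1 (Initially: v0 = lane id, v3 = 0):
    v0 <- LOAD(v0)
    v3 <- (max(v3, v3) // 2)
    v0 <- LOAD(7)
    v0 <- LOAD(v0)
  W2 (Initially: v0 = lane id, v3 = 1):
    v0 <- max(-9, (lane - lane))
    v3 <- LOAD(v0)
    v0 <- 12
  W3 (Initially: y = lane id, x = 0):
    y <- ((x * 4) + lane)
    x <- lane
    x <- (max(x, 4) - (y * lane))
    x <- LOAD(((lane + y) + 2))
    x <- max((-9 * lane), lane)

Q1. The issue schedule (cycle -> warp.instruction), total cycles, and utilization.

cycle 0: W0.I0
cycle 1: W1.I0
cycle 2: W2.I0
cycle 3: W3.I0
cycle 4: W0.I1
cycle 5: W1.I1
cycle 6: W2.I1
cycle 7: W3.I1
cycle 8: W1.I2
cycle 9: W2.I2
cycle 10: W3.I2
cycle 11: W0.I2
cycle 12: W3.I3
cycle 13: idle
cycle 14: idle
cycle 15: W1.I3
cycle 16: idle
cycle 17: idle
cycle 18: W0.I3
cycle 19: W3.I4
cycle 20: W0.I4

Answer: 21 cycles, utilization 17/21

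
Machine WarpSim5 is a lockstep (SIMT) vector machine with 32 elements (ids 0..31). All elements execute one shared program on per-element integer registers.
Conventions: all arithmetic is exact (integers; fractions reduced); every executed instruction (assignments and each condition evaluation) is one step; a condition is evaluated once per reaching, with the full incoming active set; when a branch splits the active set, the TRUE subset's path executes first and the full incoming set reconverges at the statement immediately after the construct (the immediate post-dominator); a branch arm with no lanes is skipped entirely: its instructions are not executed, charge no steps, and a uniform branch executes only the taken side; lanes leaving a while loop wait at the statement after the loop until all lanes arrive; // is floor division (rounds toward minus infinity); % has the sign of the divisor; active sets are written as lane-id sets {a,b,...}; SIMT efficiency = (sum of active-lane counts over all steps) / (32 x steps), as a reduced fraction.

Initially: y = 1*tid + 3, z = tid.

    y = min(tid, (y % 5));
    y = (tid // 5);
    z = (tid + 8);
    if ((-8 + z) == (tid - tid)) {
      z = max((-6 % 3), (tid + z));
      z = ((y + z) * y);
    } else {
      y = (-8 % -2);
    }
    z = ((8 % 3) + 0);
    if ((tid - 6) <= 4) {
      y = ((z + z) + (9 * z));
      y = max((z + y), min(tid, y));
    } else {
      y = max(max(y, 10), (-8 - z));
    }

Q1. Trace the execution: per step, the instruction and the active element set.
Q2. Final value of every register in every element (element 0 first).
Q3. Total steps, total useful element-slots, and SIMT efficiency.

step 0: y <- min(tid, (y % 5))       {0,1,2,3,4,5,6,7,8,9,10,11,12,13,14,15,16,17,18,19,20,21,22,23,24,25,26,27,28,29,30,31}
step 1: y <- (tid // 5)              {0,1,2,3,4,5,6,7,8,9,10,11,12,13,14,15,16,17,18,19,20,21,22,23,24,25,26,27,28,29,30,31}
step 2: z <- (tid + 8)               {0,1,2,3,4,5,6,7,8,9,10,11,12,13,14,15,16,17,18,19,20,21,22,23,24,25,26,27,28,29,30,31}
step 3: eval ((-8 + z) == (tid - tid)) {0,1,2,3,4,5,6,7,8,9,10,11,12,13,14,15,16,17,18,19,20,21,22,23,24,25,26,27,28,29,30,31}
step 4: z <- max((-6 % 3), (tid + z)) {0}
step 5: z <- ((y + z) * y)           {0}
step 6: y <- (-8 % -2)               {1,2,3,4,5,6,7,8,9,10,11,12,13,14,15,16,17,18,19,20,21,22,23,24,25,26,27,28,29,30,31}
step 7: z <- ((8 % 3) + 0)           {0,1,2,3,4,5,6,7,8,9,10,11,12,13,14,15,16,17,18,19,20,21,22,23,24,25,26,27,28,29,30,31}
step 8: eval ((tid - 6) <= 4)        {0,1,2,3,4,5,6,7,8,9,10,11,12,13,14,15,16,17,18,19,20,21,22,23,24,25,26,27,28,29,30,31}
step 9: y <- ((z + z) + (9 * z))     {0,1,2,3,4,5,6,7,8,9,10}
step 10: y <- max((z + y), min(tid, y)) {0,1,2,3,4,5,6,7,8,9,10}
step 11: y <- max(max(y, 10), (-8 - z)) {11,12,13,14,15,16,17,18,19,20,21,22,23,24,25,26,27,28,29,30,31}

Answer: 12 steps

y: 24,24,24,24,24,24,24,24,24,24,24,10,10,10,10,10,10,10,10,10,10,10,10,10,10,10,10,10,10,10,10,10
z: 2,2,2,2,2,2,2,2,2,2,2,2,2,2,2,2,2,2,2,2,2,2,2,2,2,2,2,2,2,2,2,2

steps = 12; useful = 268; efficiency = 268/384 = 67/96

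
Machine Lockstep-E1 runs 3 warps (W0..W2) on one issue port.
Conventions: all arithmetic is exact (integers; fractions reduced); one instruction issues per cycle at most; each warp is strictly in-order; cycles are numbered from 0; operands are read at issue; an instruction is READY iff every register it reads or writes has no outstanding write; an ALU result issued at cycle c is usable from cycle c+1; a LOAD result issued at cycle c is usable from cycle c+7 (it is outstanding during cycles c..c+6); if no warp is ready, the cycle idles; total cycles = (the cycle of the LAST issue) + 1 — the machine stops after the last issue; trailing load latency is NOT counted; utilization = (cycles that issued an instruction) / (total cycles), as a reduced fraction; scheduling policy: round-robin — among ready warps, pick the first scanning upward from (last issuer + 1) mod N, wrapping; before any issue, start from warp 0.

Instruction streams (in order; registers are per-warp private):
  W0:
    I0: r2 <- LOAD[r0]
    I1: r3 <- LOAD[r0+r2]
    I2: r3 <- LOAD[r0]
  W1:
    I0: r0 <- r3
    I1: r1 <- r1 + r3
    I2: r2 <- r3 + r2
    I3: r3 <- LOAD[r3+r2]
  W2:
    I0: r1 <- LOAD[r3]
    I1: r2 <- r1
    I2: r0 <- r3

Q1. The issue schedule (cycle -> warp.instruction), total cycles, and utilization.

cycle 0: W0.I0
cycle 1: W1.I0
cycle 2: W2.I0
cycle 3: W1.I1
cycle 4: W1.I2
cycle 5: W1.I3
cycle 6: idle
cycle 7: W0.I1
cycle 8: idle
cycle 9: W2.I1
cycle 10: W2.I2
cycle 11: idle
cycle 12: idle
cycle 13: idle
cycle 14: W0.I2

Answer: 15 cycles, utilization 2/3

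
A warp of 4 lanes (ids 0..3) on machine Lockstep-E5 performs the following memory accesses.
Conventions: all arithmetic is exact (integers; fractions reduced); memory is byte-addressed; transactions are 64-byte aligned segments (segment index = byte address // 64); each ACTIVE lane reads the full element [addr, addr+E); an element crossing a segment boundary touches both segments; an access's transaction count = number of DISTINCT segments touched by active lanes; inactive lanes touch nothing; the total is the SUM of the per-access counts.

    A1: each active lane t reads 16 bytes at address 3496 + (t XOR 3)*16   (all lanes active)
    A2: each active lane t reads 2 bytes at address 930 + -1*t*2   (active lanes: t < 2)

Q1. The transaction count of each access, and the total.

A1: 2 transactions
A2: 1 transaction

Answer: 2,1; total 3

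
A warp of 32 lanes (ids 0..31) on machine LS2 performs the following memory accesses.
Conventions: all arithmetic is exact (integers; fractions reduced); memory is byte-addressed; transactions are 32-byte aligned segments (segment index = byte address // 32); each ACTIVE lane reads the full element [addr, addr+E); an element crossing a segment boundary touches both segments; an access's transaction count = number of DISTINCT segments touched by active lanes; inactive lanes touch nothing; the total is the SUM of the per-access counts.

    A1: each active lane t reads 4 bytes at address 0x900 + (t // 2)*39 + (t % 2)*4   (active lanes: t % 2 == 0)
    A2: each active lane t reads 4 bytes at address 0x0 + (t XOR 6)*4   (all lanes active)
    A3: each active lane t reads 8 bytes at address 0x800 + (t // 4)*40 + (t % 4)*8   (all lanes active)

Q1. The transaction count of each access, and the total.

A1: 17 transactions
A2: 4 transactions
A3: 10 transactions

Answer: 17,4,10; total 31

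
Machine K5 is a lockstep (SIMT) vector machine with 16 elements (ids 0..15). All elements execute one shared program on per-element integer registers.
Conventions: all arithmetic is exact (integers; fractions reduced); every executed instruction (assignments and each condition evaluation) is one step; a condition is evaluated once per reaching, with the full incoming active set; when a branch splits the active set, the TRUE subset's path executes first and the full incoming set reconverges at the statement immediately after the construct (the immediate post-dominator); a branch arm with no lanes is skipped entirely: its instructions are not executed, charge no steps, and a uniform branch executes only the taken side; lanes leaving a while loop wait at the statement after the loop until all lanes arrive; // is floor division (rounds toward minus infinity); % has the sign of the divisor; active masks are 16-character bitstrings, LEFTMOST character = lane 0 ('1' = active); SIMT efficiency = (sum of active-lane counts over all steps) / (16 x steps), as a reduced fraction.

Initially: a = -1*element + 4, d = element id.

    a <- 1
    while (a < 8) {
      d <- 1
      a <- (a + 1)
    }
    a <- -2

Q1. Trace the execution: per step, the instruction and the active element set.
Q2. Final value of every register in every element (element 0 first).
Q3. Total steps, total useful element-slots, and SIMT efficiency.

step 0: a <- 1                       1111111111111111
step 1: eval (a < 8)                 1111111111111111
step 2: d <- 1                       1111111111111111
step 3: a <- (a + 1)                 1111111111111111
step 4: eval (a < 8)                 1111111111111111
step 5: d <- 1                       1111111111111111
step 6: a <- (a + 1)                 1111111111111111
step 7: eval (a < 8)                 1111111111111111
step 8: d <- 1                       1111111111111111
step 9: a <- (a + 1)                 1111111111111111
step 10: eval (a < 8)                 1111111111111111
step 11: d <- 1                       1111111111111111
step 12: a <- (a + 1)                 1111111111111111
step 13: eval (a < 8)                 1111111111111111
step 14: d <- 1                       1111111111111111
step 15: a <- (a + 1)                 1111111111111111
step 16: eval (a < 8)                 1111111111111111
step 17: d <- 1                       1111111111111111
step 18: a <- (a + 1)                 1111111111111111
step 19: eval (a < 8)                 1111111111111111
step 20: d <- 1                       1111111111111111
step 21: a <- (a + 1)                 1111111111111111
step 22: eval (a < 8)                 1111111111111111
step 23: a <- -2                      1111111111111111

Answer: 24 steps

a: -2,-2,-2,-2,-2,-2,-2,-2,-2,-2,-2,-2,-2,-2,-2,-2
d: 1,1,1,1,1,1,1,1,1,1,1,1,1,1,1,1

steps = 24; useful = 384; efficiency = 384/384 = 1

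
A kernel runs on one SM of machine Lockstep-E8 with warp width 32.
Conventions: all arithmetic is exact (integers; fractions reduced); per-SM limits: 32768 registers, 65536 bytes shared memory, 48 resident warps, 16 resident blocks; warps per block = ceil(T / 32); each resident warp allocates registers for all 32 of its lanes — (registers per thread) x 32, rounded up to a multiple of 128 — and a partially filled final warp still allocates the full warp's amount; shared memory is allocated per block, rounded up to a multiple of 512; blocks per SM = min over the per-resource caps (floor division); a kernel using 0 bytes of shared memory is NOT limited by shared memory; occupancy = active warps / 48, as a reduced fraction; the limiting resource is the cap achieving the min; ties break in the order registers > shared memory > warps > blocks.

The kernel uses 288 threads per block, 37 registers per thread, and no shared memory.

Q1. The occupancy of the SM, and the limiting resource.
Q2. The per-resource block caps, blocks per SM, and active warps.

Answer: occupancy 3/8, limited by registers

registers: 2 blocks
shared memory: no limit (kernel uses none)
warps: 5 blocks
blocks: 16 blocks

Answer: 2 blocks, 18 active warps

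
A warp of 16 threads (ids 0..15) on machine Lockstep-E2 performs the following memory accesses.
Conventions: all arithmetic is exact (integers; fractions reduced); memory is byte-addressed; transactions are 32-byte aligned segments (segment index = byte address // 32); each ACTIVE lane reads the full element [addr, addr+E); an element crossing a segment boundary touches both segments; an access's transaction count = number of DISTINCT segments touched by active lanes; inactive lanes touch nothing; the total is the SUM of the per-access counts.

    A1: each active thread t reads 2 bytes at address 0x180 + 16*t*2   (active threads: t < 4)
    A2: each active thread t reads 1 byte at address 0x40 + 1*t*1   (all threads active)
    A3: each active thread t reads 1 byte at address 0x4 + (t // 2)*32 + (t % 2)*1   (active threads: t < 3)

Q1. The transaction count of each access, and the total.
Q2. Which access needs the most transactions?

A1: 4 transactions
A2: 1 transaction
A3: 2 transactions

Answer: 4,1,2; total 7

Answer: A1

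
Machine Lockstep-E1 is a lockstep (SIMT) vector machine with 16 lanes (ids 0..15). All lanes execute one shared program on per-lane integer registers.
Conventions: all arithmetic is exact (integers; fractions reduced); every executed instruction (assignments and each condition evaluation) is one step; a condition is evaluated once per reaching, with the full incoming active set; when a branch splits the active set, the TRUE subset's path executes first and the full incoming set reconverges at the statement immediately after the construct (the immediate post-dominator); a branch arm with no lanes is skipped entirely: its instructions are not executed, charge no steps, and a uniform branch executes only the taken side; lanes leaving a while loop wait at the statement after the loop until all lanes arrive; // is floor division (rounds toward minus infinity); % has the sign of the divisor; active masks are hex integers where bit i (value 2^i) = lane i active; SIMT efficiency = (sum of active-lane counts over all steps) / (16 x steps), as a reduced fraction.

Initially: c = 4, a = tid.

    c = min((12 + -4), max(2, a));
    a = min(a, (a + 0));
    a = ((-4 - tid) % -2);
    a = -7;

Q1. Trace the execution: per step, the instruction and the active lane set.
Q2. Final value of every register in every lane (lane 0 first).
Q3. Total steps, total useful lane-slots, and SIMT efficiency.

step 0: c <- min((12 + -4), max(2, a)) 0xffff
step 1: a <- min(a, (a + 0))         0xffff
step 2: a <- ((-4 - tid) % -2)       0xffff
step 3: a <- -7                      0xffff

Answer: 4 steps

c: 2,2,2,3,4,5,6,7,8,8,8,8,8,8,8,8
a: -7,-7,-7,-7,-7,-7,-7,-7,-7,-7,-7,-7,-7,-7,-7,-7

steps = 4; useful = 64; efficiency = 64/64 = 1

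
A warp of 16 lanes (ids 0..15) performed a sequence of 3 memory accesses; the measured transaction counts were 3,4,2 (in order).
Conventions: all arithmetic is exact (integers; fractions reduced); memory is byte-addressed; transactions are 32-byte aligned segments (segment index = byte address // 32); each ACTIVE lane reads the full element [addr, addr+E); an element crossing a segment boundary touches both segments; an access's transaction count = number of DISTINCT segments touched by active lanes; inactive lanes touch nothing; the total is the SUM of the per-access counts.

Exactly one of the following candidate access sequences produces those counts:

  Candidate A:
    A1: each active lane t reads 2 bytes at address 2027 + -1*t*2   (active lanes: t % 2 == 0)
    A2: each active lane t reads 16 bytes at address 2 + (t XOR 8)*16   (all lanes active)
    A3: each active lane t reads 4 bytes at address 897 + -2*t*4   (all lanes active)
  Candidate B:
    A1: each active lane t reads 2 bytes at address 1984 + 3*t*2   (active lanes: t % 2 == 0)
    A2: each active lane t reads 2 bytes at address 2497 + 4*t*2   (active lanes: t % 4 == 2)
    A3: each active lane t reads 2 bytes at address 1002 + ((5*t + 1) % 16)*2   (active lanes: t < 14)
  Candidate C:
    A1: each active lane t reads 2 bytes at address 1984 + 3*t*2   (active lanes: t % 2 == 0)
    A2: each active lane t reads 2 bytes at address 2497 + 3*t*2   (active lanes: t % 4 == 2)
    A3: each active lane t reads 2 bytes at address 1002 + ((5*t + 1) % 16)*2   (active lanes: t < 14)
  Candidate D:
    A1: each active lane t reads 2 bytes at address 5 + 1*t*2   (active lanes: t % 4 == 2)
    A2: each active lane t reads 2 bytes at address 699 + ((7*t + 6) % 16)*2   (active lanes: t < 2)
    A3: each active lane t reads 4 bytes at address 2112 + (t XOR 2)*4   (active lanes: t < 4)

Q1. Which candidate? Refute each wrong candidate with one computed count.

A: A1 gives 2 transactions, not 3
C: A2 gives 3 transactions, not 4
D: A1 gives 2 transactions, not 3
B: all counts match (3,4,2)

Answer: B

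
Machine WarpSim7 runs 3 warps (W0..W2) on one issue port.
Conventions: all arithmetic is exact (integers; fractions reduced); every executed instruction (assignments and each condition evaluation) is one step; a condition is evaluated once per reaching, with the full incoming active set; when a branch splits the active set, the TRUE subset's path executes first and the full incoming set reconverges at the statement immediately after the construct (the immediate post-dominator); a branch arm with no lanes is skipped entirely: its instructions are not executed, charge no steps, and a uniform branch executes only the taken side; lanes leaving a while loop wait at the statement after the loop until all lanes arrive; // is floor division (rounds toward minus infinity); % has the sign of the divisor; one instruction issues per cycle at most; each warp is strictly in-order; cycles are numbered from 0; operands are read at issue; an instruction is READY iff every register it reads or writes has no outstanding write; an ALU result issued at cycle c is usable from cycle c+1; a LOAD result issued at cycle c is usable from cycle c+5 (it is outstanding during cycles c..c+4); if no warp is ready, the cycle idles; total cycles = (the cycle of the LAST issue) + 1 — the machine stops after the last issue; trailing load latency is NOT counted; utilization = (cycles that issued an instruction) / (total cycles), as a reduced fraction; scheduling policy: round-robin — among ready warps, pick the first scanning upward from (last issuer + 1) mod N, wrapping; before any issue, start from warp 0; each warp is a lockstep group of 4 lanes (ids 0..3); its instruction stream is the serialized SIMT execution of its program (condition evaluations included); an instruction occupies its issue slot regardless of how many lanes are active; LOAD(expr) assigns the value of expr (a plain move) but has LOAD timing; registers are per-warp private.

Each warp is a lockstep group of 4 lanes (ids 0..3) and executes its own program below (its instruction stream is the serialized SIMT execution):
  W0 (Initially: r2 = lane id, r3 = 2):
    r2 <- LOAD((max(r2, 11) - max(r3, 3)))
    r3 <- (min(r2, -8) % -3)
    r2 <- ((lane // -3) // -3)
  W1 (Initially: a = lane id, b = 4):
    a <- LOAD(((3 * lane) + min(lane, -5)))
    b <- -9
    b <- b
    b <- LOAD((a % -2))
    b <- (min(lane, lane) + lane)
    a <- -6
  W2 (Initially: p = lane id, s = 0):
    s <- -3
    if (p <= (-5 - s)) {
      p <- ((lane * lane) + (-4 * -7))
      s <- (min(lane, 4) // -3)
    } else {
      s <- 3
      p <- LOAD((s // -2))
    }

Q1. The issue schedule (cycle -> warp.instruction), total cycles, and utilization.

cycle 0: W0.I0
cycle 1: W1.I0
cycle 2: W2.I0
cycle 3: W1.I1
cycle 4: W2.I1
cycle 5: W0.I1
cycle 6: W1.I2
cycle 7: W2.I2
cycle 8: W0.I2
cycle 9: W1.I3
cycle 10: W2.I3
cycle 11: idle
cycle 12: idle
cycle 13: idle
cycle 14: W1.I4
cycle 15: W1.I5

Answer: 16 cycles, utilization 13/16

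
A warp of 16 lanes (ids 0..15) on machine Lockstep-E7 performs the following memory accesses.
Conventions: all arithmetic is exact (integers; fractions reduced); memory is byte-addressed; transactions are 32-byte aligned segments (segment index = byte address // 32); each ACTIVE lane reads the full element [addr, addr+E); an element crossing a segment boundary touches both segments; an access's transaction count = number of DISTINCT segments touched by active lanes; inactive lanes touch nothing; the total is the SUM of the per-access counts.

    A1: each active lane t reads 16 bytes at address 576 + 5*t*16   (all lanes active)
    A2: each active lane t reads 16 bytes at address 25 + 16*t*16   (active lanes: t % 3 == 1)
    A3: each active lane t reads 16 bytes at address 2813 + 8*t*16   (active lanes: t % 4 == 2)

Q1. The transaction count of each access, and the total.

A1: 16 transactions
A2: 10 transactions
A3: 8 transactions

Answer: 16,10,8; total 34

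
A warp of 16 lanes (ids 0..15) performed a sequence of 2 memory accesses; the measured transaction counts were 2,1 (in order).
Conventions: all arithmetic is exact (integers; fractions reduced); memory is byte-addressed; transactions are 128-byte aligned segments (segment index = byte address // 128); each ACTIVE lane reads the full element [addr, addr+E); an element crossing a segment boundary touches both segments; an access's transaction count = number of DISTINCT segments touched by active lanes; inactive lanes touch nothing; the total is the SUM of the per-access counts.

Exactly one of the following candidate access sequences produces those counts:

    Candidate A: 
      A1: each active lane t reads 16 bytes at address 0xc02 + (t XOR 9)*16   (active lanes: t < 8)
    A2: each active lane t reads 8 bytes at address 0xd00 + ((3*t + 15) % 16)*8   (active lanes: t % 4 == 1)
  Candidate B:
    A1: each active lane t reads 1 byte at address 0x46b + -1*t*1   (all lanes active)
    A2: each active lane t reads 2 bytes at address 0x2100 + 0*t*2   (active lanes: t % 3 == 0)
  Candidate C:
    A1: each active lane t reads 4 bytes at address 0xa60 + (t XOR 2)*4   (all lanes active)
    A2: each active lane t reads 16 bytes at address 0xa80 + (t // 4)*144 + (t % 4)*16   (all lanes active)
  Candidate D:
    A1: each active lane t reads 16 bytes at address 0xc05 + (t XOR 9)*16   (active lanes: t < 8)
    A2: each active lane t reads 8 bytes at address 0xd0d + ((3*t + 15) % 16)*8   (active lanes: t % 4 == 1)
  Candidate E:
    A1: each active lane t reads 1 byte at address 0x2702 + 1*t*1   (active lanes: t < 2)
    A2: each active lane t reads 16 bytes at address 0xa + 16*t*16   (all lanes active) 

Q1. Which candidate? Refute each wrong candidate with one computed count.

B: A1 gives 1 transaction, not 2
C: A2 gives 4 transactions, not 1
D: A2 gives 2 transactions, not 1
E: A1 gives 1 transaction, not 2
A: all counts match (2,1)

Answer: A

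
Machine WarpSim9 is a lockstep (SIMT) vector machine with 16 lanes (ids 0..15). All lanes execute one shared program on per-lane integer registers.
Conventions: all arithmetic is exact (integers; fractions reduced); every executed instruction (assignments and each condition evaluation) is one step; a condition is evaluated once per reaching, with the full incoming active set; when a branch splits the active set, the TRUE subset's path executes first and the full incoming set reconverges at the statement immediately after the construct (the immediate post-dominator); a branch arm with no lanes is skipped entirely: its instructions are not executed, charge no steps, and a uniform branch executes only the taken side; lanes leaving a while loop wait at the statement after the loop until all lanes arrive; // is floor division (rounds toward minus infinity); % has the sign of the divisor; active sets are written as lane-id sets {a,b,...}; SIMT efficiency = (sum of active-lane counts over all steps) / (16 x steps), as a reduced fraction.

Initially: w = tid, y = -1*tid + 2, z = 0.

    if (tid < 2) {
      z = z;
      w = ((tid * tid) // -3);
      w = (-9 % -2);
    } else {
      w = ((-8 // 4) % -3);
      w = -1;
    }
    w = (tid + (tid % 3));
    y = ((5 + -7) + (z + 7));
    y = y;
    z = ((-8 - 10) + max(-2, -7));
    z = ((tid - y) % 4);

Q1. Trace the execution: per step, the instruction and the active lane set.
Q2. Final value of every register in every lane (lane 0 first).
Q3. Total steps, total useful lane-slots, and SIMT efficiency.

step 0: eval (tid < 2)               {0,1,2,3,4,5,6,7,8,9,10,11,12,13,14,15}
step 1: z <- z                       {0,1}
step 2: w <- ((tid * tid) // -3)     {0,1}
step 3: w <- (-9 % -2)               {0,1}
step 4: w <- ((-8 // 4) % -3)        {2,3,4,5,6,7,8,9,10,11,12,13,14,15}
step 5: w <- -1                      {2,3,4,5,6,7,8,9,10,11,12,13,14,15}
step 6: w <- (tid + (tid % 3))       {0,1,2,3,4,5,6,7,8,9,10,11,12,13,14,15}
step 7: y <- ((5 + -7) + (z + 7))    {0,1,2,3,4,5,6,7,8,9,10,11,12,13,14,15}
step 8: y <- y                       {0,1,2,3,4,5,6,7,8,9,10,11,12,13,14,15}
step 9: z <- ((-8 - 10) + max(-2, -7)) {0,1,2,3,4,5,6,7,8,9,10,11,12,13,14,15}
step 10: z <- ((tid - y) % 4)         {0,1,2,3,4,5,6,7,8,9,10,11,12,13,14,15}

Answer: 11 steps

w: 0,2,4,3,5,7,6,8,10,9,11,13,12,14,16,15
y: 5,5,5,5,5,5,5,5,5,5,5,5,5,5,5,5
z: 3,0,1,2,3,0,1,2,3,0,1,2,3,0,1,2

steps = 11; useful = 130; efficiency = 130/176 = 65/88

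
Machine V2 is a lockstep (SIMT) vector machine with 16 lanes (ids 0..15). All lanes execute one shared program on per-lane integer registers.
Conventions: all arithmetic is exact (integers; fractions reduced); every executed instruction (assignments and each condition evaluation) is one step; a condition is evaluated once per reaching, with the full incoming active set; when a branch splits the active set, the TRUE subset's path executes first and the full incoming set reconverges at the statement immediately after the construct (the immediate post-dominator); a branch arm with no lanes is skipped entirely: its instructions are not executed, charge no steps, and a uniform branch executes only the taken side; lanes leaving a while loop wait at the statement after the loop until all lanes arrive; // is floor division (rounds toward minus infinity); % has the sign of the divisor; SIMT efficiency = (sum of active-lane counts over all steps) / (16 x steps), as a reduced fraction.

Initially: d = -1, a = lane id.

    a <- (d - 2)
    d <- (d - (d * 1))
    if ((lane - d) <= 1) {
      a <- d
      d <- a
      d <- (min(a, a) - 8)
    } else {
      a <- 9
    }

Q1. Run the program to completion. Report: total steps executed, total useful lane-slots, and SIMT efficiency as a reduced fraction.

Answer: 7 steps, 68 useful, 17/28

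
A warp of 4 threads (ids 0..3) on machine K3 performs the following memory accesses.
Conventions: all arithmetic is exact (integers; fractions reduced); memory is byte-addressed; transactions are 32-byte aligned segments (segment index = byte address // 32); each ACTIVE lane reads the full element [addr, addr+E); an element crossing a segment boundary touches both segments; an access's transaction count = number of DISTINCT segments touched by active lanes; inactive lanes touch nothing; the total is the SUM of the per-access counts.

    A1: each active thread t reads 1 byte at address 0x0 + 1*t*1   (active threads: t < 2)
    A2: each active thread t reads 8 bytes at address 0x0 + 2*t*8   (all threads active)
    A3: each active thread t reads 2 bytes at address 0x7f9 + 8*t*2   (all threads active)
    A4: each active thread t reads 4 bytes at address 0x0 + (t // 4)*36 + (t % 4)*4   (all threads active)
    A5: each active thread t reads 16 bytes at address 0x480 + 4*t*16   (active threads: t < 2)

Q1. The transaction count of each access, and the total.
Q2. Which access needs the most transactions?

A1: 1 transaction
A2: 2 transactions
A3: 3 transactions
A4: 1 transaction
A5: 2 transactions

Answer: 1,2,3,1,2; total 9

Answer: A3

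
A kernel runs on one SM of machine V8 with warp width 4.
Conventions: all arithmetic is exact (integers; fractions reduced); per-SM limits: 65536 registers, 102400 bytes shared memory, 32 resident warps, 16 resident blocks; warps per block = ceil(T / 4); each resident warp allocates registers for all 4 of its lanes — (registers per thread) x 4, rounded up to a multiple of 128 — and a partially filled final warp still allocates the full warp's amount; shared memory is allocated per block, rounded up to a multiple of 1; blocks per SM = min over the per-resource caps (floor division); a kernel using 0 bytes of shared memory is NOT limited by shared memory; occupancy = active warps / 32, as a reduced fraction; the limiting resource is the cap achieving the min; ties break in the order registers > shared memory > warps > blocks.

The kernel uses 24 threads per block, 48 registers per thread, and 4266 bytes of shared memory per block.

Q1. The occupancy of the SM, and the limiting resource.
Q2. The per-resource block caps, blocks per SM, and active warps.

Answer: occupancy 15/16, limited by warps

registers: 42 blocks
shared memory: 24 blocks
warps: 5 blocks
blocks: 16 blocks

Answer: 5 blocks, 30 active warps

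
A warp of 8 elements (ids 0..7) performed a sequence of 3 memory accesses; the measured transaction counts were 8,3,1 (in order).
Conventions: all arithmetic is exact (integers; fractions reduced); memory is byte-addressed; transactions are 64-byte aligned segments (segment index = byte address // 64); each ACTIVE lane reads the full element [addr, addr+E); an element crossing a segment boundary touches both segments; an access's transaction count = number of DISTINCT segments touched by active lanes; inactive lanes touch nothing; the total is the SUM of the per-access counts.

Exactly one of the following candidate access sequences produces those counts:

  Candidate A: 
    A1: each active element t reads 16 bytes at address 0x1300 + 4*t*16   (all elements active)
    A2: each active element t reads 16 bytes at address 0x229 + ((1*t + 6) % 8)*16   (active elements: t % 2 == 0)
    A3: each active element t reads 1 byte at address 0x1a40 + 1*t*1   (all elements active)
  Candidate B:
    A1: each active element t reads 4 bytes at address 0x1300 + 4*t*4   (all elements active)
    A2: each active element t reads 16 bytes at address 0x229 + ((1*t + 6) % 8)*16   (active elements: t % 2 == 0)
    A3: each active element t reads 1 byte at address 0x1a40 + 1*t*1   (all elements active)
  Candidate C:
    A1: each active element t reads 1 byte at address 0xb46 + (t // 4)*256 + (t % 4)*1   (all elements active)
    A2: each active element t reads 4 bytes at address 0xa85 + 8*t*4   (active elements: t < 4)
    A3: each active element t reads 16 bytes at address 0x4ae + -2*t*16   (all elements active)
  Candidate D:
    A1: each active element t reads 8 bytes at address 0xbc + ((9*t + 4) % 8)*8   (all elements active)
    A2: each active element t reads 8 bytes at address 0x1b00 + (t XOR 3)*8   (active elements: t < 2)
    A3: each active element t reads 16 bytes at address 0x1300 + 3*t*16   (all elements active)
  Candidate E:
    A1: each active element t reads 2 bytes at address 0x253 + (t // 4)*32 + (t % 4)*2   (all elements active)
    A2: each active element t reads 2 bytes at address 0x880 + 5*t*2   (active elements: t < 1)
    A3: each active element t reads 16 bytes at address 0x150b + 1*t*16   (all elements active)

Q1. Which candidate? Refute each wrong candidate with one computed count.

B: A1 gives 2 transactions, not 8
C: A1 gives 2 transactions, not 8
D: A1 gives 2 transactions, not 8
E: A1 gives 1 transaction, not 8
A: all counts match (8,3,1)

Answer: A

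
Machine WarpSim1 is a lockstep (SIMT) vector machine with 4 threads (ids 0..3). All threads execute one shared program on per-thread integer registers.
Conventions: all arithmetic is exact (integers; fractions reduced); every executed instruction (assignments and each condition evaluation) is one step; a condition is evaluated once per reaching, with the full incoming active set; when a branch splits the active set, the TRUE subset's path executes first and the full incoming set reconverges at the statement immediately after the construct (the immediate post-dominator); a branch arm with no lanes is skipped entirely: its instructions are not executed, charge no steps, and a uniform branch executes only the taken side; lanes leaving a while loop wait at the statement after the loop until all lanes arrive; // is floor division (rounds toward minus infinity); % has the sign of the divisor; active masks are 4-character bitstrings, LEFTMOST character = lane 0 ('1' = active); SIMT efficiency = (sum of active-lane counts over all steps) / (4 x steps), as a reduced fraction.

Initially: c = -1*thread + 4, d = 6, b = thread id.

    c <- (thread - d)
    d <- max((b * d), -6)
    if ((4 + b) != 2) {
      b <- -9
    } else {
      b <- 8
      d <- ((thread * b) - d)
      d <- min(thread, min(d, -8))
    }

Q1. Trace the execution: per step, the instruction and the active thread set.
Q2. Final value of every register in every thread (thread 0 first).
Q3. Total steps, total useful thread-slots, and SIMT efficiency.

step 0: c <- (thread - d)            1111
step 1: d <- max((b * d), -6)        1111
step 2: eval ((4 + b) != 2)          1111
step 3: b <- -9                      1111

Answer: 4 steps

c: -6,-5,-4,-3
d: 0,6,12,18
b: -9,-9,-9,-9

steps = 4; useful = 16; efficiency = 16/16 = 1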